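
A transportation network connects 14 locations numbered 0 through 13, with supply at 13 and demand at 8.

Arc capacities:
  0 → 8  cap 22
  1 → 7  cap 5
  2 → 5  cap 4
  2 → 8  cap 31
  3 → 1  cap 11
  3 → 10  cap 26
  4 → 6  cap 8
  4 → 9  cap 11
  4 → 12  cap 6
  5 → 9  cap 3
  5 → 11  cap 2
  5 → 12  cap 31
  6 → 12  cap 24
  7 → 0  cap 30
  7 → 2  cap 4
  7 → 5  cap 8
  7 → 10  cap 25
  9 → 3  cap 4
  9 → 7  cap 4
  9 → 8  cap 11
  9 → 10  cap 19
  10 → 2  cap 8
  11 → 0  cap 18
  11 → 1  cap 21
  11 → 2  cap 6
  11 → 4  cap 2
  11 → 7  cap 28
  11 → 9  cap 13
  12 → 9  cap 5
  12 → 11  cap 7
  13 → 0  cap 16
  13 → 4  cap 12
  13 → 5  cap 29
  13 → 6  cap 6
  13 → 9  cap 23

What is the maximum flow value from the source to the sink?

Maximum flow value: 51

augment #1: 13→0→8 bottleneck 16, total now 16
augment #2: 13→9→8 bottleneck 11, total now 27
augment #3: 13→5→11→0→8 bottleneck 2, total now 29
augment #4: 13→9→7→0→8 bottleneck 4, total now 33
augment #5: 13→9→10→2→8 bottleneck 8, total now 41
augment #6: 13→4→12→11→2→8 bottleneck 6, total now 47
augment #7: 13→5→12→11→7→2→8 bottleneck 1, total now 48
augment #8: 13→4→9→3→1→7→2→8 bottleneck 3, total now 51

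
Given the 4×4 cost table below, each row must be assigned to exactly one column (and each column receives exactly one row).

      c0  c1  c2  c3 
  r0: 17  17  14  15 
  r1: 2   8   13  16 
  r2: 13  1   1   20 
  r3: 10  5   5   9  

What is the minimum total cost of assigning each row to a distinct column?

Minimum assignment cost: 23

one of 2 optimal assignments: row0→col3 (cost 15), row1→col0 (cost 2), row2→col1 (cost 1), row3→col2 (cost 5)
total = 15 + 2 + 1 + 5 = 23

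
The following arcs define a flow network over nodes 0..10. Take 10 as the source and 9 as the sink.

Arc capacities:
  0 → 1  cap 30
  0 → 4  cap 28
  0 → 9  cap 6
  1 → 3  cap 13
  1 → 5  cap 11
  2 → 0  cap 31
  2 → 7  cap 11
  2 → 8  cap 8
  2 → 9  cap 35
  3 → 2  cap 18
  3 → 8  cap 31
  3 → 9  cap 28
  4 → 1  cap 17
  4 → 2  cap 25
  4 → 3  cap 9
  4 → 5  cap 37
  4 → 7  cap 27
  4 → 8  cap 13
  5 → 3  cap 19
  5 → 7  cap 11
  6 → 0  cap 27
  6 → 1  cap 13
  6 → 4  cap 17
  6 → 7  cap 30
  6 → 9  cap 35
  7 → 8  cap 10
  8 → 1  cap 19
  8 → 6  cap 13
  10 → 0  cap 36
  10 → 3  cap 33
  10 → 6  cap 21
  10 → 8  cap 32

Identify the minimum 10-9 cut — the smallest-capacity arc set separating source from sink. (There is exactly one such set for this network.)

augment #1: 10→0→9 push 6
augment #2: 10→3→9 push 28
augment #3: 10→6→9 push 21
augment #4: 10→3→2→9 push 5
augment #5: 10→8→6→9 push 13
augment #6: 10→0→4→2→9 push 25
augment #7: 10→0→1→3→2→9 push 5
max flow = 103; residual-reachable set from 10 gives S-side
cut edges (S→T): {(0,9), (2,9), (3,9), (8,6), (10,6)} total cap 103

Min-cut arcs: {(0,9), (2,9), (3,9), (8,6), (10,6)} (total capacity 103)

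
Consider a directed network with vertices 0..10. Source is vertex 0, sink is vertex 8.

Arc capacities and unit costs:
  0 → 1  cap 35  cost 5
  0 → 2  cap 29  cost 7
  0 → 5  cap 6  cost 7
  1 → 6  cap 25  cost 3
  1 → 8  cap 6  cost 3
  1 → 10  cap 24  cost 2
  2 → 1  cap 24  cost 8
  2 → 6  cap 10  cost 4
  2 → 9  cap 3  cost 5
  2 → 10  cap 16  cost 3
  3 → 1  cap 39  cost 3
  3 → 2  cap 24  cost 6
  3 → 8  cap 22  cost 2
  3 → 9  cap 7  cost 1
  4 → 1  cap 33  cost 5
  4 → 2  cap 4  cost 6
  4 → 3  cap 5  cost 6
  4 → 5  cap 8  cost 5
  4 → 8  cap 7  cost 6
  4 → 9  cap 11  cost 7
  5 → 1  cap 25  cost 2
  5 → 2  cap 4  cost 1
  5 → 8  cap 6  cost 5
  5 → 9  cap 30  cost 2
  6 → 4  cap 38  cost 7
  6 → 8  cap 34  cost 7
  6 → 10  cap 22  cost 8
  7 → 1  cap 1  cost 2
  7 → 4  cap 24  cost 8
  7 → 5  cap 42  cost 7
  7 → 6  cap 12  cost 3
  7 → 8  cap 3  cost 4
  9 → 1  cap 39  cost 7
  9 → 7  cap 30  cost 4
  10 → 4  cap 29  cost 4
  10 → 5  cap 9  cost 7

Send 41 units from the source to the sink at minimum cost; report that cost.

Minimum cost for 41 units: 563

shortest-cost path #1: 0→1→8 push 6 @ unit cost 8 (adds 48)
shortest-cost path #2: 0→5→8 push 6 @ unit cost 12 (adds 72)
shortest-cost path #3: 0→1→6→8 push 25 @ unit cost 15 (adds 375)
shortest-cost path #4: 0→1→10→4→8 push 4 @ unit cost 17 (adds 68)
total cost = 563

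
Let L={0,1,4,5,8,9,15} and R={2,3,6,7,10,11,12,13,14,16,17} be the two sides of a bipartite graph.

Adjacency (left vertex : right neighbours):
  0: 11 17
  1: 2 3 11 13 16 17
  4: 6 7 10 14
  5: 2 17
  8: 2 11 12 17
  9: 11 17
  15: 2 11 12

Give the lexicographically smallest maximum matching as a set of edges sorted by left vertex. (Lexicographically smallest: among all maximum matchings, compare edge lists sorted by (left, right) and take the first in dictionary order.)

|M| = 6 (so the lex-smallest maximum matching has 6 edges)
process left vertices in ascending order; for each, take the smallest-labelled available neighbour that still permits 6 edges overall, or leave it unmatched if none does
lex-smallest matching: {0-11, 1-3, 4-6, 5-2, 8-12, 9-17}

Lex-smallest maximum matching: {(0,11), (1,3), (4,6), (5,2), (8,12), (9,17)}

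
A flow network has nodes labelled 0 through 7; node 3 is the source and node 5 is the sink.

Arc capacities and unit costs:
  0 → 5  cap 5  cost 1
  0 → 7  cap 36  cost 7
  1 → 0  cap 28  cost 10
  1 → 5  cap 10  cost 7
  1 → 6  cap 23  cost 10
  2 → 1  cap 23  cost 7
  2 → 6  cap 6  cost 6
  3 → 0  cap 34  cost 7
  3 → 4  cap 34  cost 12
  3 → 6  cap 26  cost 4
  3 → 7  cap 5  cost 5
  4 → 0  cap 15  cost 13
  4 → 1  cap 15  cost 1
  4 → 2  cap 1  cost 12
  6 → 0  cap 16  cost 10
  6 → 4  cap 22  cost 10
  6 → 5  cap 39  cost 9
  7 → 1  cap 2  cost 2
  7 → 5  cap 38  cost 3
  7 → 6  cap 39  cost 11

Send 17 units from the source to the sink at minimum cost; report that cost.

shortest-cost path #1: 3→7→5 push 5 @ unit cost 8 (adds 40)
shortest-cost path #2: 3→0→5 push 5 @ unit cost 8 (adds 40)
shortest-cost path #3: 3→6→5 push 7 @ unit cost 13 (adds 91)
total cost = 171

Minimum cost for 17 units: 171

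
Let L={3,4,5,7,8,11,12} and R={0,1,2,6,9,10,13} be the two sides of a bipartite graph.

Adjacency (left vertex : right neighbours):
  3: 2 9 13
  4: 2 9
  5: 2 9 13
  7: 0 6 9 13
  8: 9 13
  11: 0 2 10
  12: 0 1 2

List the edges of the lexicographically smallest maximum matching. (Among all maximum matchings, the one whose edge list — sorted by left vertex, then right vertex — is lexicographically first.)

|M| = 6 (so the lex-smallest maximum matching has 6 edges)
process left vertices in ascending order; for each, take the smallest-labelled available neighbour that still permits 6 edges overall, or leave it unmatched if none does
lex-smallest matching: {3-2, 4-9, 5-13, 7-0, 11-10, 12-1}

Lex-smallest maximum matching: {(3,2), (4,9), (5,13), (7,0), (11,10), (12,1)}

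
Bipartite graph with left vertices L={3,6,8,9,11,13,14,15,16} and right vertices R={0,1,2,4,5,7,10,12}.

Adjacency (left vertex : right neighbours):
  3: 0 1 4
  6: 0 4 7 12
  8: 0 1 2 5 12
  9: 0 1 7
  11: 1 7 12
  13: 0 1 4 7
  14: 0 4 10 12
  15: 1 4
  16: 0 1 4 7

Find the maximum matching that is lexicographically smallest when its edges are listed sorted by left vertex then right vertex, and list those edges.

|M| = 7 (so the lex-smallest maximum matching has 7 edges)
process left vertices in ascending order; for each, take the smallest-labelled available neighbour that still permits 7 edges overall, or leave it unmatched if none does
lex-smallest matching: {3-0, 6-4, 8-2, 9-1, 11-12, 13-7, 14-10}

Lex-smallest maximum matching: {(3,0), (6,4), (8,2), (9,1), (11,12), (13,7), (14,10)}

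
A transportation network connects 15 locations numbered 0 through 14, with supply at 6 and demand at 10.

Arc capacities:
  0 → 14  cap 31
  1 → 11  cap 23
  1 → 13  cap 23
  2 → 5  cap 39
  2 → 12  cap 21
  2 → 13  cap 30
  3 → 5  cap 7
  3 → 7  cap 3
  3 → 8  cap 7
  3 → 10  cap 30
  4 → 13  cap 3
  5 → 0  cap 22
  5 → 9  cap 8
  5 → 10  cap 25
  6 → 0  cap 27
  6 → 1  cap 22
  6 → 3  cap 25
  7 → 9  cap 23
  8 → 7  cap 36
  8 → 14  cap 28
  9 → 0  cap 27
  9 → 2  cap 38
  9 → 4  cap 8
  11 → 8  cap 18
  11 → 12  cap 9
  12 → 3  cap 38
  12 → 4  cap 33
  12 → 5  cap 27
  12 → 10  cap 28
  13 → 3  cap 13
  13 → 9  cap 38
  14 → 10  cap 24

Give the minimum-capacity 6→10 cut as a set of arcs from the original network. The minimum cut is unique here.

augment #1: 6→3→10 push 25
augment #2: 6→0→14→10 push 24
augment #3: 6→1→11→12→10 push 9
augment #4: 6→1→13→3→10 push 5
augment #5: 6→1→13→3→5→10 push 7
augment #6: 6→1→13→9→2→5→10 push 1
max flow = 71; residual-reachable set from 6 gives S-side
cut edges (S→T): {(6,1), (6,3), (14,10)} total cap 71

Min-cut arcs: {(6,1), (6,3), (14,10)} (total capacity 71)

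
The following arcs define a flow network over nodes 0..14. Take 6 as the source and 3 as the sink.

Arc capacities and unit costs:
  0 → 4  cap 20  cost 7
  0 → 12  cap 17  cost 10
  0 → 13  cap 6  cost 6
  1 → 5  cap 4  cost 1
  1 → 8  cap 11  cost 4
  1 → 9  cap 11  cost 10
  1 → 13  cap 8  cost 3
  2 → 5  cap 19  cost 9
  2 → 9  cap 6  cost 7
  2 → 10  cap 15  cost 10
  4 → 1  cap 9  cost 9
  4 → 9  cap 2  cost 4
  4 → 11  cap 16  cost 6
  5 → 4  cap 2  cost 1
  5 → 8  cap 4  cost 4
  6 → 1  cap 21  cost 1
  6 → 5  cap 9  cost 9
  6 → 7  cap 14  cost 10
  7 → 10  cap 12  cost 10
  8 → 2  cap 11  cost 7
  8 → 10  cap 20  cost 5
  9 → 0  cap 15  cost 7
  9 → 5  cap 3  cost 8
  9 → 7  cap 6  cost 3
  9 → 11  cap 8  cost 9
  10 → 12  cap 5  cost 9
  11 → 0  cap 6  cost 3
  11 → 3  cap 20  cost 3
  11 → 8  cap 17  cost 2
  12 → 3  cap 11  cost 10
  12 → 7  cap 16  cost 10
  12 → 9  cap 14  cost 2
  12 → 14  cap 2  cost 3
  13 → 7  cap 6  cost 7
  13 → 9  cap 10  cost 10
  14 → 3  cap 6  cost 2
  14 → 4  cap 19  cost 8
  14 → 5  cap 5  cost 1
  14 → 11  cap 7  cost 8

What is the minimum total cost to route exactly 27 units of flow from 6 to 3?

Minimum cost for 27 units: 837

shortest-cost path #1: 6→1→5→4→11→3 push 2 @ unit cost 12 (adds 24)
shortest-cost path #2: 6→1→9→11→3 push 8 @ unit cost 23 (adds 184)
shortest-cost path #3: 6→1→8→10→12→14→3 push 2 @ unit cost 24 (adds 48)
shortest-cost path #4: 6→1→8→10→12→3 push 3 @ unit cost 29 (adds 87)
shortest-cost path #5: 6→1→9→0→4→11→3 push 3 @ unit cost 34 (adds 102)
shortest-cost path #6: 6→1→13→9→0→4→11→3 push 3 @ unit cost 37 (adds 111)
shortest-cost path #7: 6→5→1→13→9→0→4→11→3 push 2 @ unit cost 44 (adds 88)
shortest-cost path #8: 6→5→8→1→13→9→0→4→11→3 push 2 @ unit cost 45 (adds 90)
shortest-cost path #9: 6→5→8→1→13→9→0→12→3 push 1 @ unit cost 49 (adds 49)
shortest-cost path #10: 6→5→8→2→9→0→12→3 push 1 @ unit cost 54 (adds 54)
total cost = 837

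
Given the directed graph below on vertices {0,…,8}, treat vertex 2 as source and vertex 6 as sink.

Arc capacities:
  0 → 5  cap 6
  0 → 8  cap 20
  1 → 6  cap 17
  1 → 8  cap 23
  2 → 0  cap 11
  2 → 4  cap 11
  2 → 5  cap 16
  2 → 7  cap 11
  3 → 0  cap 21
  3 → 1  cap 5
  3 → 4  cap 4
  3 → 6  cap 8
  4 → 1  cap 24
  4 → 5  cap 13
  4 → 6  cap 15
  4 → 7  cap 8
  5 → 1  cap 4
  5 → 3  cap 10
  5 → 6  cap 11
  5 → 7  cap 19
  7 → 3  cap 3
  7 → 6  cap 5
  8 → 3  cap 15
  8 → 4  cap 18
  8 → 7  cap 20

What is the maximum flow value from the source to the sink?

augment #1: 2→4→6 bottleneck 11, total now 11
augment #2: 2→5→6 bottleneck 11, total now 22
augment #3: 2→7→6 bottleneck 5, total now 27
augment #4: 2→5→1→6 bottleneck 4, total now 31
augment #5: 2→5→3→6 bottleneck 1, total now 32
augment #6: 2→7→3→6 bottleneck 3, total now 35
augment #7: 2→0→5→3→6 bottleneck 4, total now 39
augment #8: 2→0→8→4→6 bottleneck 4, total now 43
augment #9: 2→0→5→3→1→6 bottleneck 2, total now 45
augment #10: 2→0→8→3→1→6 bottleneck 1, total now 46

Maximum flow value: 46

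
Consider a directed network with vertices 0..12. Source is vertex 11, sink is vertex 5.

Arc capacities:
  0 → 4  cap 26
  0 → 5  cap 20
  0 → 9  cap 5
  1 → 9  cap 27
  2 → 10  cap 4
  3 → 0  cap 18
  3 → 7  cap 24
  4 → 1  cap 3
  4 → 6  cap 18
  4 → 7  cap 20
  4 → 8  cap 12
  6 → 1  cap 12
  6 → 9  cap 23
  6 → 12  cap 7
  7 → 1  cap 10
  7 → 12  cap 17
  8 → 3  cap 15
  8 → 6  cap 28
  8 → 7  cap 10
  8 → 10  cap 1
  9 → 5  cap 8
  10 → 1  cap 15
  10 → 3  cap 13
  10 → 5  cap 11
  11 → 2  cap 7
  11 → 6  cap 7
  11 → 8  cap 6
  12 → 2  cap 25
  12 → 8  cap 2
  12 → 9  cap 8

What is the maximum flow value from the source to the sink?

Maximum flow value: 17

augment #1: 11→2→10→5 bottleneck 4, total now 4
augment #2: 11→6→9→5 bottleneck 7, total now 11
augment #3: 11→8→10→5 bottleneck 1, total now 12
augment #4: 11→8→3→0→5 bottleneck 5, total now 17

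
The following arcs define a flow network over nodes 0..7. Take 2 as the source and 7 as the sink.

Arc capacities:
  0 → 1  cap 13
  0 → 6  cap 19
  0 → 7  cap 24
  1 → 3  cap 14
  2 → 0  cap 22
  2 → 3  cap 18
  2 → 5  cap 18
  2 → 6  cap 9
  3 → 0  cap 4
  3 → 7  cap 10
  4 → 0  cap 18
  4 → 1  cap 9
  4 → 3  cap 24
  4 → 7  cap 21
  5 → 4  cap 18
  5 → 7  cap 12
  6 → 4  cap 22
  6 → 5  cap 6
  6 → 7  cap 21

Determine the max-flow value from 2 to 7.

augment #1: 2→0→7 bottleneck 22, total now 22
augment #2: 2→3→7 bottleneck 10, total now 32
augment #3: 2→5→7 bottleneck 12, total now 44
augment #4: 2→6→7 bottleneck 9, total now 53
augment #5: 2→3→0→7 bottleneck 2, total now 55
augment #6: 2→5→4→7 bottleneck 6, total now 61
augment #7: 2→3→0→6→7 bottleneck 2, total now 63

Maximum flow value: 63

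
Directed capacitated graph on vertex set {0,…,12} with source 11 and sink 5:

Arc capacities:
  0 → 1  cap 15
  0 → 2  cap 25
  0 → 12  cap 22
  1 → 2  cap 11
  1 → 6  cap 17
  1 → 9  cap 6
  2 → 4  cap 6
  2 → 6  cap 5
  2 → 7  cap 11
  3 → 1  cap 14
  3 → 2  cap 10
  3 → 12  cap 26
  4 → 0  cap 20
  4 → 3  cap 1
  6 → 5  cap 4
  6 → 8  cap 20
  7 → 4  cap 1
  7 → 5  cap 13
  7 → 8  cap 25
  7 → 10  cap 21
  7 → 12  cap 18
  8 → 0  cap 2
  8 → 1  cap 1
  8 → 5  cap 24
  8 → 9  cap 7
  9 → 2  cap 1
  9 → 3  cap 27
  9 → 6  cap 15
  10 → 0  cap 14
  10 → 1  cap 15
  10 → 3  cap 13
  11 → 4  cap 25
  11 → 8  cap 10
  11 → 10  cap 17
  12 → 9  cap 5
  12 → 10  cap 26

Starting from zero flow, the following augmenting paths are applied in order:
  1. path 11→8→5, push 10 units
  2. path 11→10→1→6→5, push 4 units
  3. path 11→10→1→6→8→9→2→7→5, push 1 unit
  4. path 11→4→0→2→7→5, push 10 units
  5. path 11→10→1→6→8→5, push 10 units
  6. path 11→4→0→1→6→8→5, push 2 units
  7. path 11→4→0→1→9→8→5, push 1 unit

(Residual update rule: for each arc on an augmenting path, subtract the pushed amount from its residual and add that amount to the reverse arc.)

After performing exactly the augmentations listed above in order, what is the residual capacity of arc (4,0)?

after path 1 (11→8→5, push 10): res(4,0)=20
after path 2 (11→10→1→6→5, push 4): res(4,0)=20
after path 3 (11→10→1→6→8→9→2→7→5, push 1): res(4,0)=20
after path 4 (11→4→0→2→7→5, push 10): res(4,0)=10
after path 5 (11→10→1→6→8→5, push 10): res(4,0)=10
after path 6 (11→4→0→1→6→8→5, push 2): res(4,0)=8
after path 7 (11→4→0→1→9→8→5, push 1): res(4,0)=7

Residual capacity of (4,0): 7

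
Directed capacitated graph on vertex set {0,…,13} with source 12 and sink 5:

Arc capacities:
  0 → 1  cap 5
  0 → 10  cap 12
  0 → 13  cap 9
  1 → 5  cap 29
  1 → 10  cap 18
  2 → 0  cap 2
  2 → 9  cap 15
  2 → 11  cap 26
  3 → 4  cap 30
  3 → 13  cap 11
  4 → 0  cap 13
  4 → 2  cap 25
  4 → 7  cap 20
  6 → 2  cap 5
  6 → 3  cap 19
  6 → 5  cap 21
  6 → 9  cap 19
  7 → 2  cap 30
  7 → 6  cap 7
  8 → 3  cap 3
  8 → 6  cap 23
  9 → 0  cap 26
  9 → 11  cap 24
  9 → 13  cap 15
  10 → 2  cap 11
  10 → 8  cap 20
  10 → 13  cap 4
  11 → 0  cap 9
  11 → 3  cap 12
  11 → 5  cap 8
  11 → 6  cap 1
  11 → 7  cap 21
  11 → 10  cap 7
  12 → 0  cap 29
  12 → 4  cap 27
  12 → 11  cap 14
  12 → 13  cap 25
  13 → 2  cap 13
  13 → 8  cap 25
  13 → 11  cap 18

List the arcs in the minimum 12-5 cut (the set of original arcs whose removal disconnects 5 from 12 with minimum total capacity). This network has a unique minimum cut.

Min-cut arcs: {(0,1), (6,5), (11,5)} (total capacity 34)

augment #1: 12→11→5 push 8
augment #2: 12→0→1→5 push 5
augment #3: 12→11→6→5 push 1
augment #4: 12→4→7→6→5 push 7
augment #5: 12→13→8→6→5 push 13
max flow = 34; residual-reachable set from 12 gives S-side
cut edges (S→T): {(0,1), (6,5), (11,5)} total cap 34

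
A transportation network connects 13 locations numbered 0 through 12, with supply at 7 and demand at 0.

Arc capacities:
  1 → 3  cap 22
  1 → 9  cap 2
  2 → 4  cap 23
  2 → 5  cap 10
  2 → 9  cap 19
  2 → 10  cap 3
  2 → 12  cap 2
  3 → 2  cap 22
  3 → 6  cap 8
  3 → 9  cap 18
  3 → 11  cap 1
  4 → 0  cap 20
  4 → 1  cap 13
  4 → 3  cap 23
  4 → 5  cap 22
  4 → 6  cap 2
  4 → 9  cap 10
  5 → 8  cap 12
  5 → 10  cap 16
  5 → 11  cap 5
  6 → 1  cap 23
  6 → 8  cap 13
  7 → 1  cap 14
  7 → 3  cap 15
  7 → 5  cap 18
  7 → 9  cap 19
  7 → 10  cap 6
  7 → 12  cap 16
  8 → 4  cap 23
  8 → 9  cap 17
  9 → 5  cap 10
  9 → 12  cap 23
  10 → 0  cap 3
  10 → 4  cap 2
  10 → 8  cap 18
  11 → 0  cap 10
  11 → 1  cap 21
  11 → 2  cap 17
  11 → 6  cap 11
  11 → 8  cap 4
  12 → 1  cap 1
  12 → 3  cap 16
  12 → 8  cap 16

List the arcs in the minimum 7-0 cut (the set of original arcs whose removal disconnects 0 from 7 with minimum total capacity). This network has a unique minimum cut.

augment #1: 7→10→0 push 3
augment #2: 7→3→11→0 push 1
augment #3: 7→5→11→0 push 5
augment #4: 7→10→4→0 push 2
augment #5: 7→3→2→4→0 push 14
augment #6: 7→5→8→4→0 push 4
max flow = 29; residual-reachable set from 7 gives S-side
cut edges (S→T): {(3,11), (4,0), (5,11), (10,0)} total cap 29

Min-cut arcs: {(3,11), (4,0), (5,11), (10,0)} (total capacity 29)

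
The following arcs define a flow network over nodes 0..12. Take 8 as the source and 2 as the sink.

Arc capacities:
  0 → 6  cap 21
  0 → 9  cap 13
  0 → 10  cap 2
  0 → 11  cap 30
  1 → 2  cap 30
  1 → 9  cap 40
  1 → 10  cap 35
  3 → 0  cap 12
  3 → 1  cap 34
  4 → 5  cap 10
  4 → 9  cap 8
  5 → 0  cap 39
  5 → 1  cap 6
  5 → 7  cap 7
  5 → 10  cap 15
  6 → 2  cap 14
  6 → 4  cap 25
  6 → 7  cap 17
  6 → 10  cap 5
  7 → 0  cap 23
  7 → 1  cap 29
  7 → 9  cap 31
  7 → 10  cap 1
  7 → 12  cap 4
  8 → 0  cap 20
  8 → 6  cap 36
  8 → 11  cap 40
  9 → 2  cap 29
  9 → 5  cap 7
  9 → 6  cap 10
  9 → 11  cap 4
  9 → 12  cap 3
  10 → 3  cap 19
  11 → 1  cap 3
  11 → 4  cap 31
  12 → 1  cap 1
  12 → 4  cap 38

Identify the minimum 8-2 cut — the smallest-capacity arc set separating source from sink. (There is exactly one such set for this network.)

augment #1: 8→6→2 push 14
augment #2: 8→0→9→2 push 13
augment #3: 8→11→1→2 push 3
augment #4: 8→6→4→9→2 push 8
augment #5: 8→6→7→1→2 push 14
augment #6: 8→0→6→7→1→2 push 3
augment #7: 8→0→10→3→1→2 push 2
augment #8: 8→11→4→5→1→2 push 6
augment #9: 8→0→6→10→3→1→2 push 2
augment #10: 8→11→4→5→7→9→2 push 4
augment #11: 8→11→4→6→10→3→1→9→2 push 3
max flow = 72; residual-reachable set from 8 gives S-side
cut edges (S→T): {(0,9), (0,10), (4,5), (4,9), (6,2), (6,7), (6,10), (11,1)} total cap 72

Min-cut arcs: {(0,9), (0,10), (4,5), (4,9), (6,2), (6,7), (6,10), (11,1)} (total capacity 72)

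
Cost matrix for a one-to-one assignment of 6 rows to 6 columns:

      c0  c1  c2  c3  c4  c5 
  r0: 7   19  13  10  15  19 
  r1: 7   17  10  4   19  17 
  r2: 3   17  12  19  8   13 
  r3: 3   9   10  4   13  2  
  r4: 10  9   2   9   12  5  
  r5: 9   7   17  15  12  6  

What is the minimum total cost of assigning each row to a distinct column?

optimal assignment: row0→col0 (cost 7), row1→col3 (cost 4), row2→col4 (cost 8), row3→col5 (cost 2), row4→col2 (cost 2), row5→col1 (cost 7)
total = 7 + 4 + 8 + 2 + 2 + 7 = 30

Minimum assignment cost: 30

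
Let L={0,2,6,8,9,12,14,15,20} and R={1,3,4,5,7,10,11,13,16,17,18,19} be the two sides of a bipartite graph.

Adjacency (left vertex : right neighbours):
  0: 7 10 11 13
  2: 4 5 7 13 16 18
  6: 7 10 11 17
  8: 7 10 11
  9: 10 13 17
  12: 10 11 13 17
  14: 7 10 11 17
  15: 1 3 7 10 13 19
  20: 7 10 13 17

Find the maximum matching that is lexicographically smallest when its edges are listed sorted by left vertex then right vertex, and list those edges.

Lex-smallest maximum matching: {(0,7), (2,4), (6,10), (8,11), (9,13), (12,17), (15,1)}

|M| = 7 (so the lex-smallest maximum matching has 7 edges)
process left vertices in ascending order; for each, take the smallest-labelled available neighbour that still permits 7 edges overall, or leave it unmatched if none does
lex-smallest matching: {0-7, 2-4, 6-10, 8-11, 9-13, 12-17, 15-1}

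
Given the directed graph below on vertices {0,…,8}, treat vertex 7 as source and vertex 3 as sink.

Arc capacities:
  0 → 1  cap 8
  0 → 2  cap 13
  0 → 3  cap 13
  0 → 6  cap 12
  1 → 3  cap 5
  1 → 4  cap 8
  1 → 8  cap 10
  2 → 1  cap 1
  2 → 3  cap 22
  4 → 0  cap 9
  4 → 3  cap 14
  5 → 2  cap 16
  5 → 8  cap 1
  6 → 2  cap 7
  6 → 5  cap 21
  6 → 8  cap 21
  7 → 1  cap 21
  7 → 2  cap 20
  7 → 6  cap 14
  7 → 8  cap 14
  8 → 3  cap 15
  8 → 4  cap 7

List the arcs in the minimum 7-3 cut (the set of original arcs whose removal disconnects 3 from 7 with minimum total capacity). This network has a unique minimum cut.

Min-cut arcs: {(1,3), (1,4), (2,3), (8,3), (8,4)} (total capacity 57)

augment #1: 7→1→3 push 5
augment #2: 7→2→3 push 20
augment #3: 7→8→3 push 14
augment #4: 7→1→4→3 push 8
augment #5: 7→1→8→3 push 1
augment #6: 7→6→2→3 push 2
augment #7: 7→1→8→4→3 push 6
augment #8: 7→1→8→4→0→3 push 1
max flow = 57; residual-reachable set from 7 gives S-side
cut edges (S→T): {(1,3), (1,4), (2,3), (8,3), (8,4)} total cap 57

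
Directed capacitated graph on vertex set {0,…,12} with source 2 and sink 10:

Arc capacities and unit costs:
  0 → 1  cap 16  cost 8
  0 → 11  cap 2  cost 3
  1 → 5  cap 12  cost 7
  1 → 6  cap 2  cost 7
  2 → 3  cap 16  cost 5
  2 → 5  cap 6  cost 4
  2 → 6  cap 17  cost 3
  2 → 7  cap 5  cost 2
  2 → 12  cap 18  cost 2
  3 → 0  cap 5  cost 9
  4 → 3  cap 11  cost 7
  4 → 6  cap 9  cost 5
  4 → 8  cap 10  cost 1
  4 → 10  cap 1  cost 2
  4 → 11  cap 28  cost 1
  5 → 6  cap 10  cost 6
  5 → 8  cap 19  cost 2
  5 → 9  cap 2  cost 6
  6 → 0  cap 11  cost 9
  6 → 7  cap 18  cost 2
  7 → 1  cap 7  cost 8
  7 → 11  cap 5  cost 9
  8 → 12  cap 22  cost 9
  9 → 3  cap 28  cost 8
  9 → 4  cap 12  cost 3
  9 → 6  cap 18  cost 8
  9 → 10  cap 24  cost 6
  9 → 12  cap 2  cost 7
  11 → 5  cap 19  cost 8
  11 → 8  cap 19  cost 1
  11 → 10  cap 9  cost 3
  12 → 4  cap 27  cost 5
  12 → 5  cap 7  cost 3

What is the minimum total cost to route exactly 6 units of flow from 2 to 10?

shortest-cost path #1: 2→12→4→10 push 1 @ unit cost 9 (adds 9)
shortest-cost path #2: 2→12→4→11→10 push 5 @ unit cost 11 (adds 55)
total cost = 64

Minimum cost for 6 units: 64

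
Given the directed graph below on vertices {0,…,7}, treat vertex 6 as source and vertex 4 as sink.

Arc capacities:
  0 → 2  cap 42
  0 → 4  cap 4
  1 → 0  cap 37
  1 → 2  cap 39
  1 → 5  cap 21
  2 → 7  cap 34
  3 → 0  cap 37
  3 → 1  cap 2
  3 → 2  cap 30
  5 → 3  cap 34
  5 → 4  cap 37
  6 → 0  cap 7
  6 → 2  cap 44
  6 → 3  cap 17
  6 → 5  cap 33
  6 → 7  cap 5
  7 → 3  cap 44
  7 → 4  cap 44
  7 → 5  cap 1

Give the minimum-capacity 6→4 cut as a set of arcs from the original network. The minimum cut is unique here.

Min-cut arcs: {(0,4), (2,7), (3,1), (6,5), (6,7)} (total capacity 78)

augment #1: 6→0→4 push 4
augment #2: 6→5→4 push 33
augment #3: 6→7→4 push 5
augment #4: 6→2→7→4 push 34
augment #5: 6→3→1→5→4 push 2
max flow = 78; residual-reachable set from 6 gives S-side
cut edges (S→T): {(0,4), (2,7), (3,1), (6,5), (6,7)} total cap 78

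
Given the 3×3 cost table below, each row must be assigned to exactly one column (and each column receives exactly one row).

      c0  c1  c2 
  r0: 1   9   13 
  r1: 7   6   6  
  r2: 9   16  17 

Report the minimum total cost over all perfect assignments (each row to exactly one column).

Minimum assignment cost: 23

optimal assignment: row0→col0 (cost 1), row1→col2 (cost 6), row2→col1 (cost 16)
total = 1 + 6 + 16 = 23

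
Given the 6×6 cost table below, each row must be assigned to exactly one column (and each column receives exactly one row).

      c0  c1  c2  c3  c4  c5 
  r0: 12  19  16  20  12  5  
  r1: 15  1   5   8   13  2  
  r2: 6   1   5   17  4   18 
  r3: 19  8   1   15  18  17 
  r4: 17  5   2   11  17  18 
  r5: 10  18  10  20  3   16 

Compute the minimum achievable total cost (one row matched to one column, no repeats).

optimal assignment: row0→col5 (cost 5), row1→col1 (cost 1), row2→col0 (cost 6), row3→col2 (cost 1), row4→col3 (cost 11), row5→col4 (cost 3)
total = 5 + 1 + 6 + 1 + 11 + 3 = 27

Minimum assignment cost: 27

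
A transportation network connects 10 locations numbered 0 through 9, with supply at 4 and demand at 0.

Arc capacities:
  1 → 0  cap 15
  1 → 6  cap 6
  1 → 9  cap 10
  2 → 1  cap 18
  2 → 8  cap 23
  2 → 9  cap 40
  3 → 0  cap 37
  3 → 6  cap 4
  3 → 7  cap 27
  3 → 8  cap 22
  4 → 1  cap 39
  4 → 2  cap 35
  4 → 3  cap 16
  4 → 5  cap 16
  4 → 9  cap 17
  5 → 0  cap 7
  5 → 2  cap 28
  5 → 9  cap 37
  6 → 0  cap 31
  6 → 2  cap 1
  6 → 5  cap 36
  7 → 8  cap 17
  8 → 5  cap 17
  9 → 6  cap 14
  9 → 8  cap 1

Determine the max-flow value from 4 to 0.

augment #1: 4→1→0 bottleneck 15, total now 15
augment #2: 4→3→0 bottleneck 16, total now 31
augment #3: 4→5→0 bottleneck 7, total now 38
augment #4: 4→1→6→0 bottleneck 6, total now 44
augment #5: 4→9→6→0 bottleneck 14, total now 58

Maximum flow value: 58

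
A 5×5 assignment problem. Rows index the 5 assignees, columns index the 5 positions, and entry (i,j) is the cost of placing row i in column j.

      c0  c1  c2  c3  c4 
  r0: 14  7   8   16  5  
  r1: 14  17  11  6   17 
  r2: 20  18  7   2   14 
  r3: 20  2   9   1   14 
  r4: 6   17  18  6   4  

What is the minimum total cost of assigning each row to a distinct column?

Minimum assignment cost: 26

one of 2 optimal assignments: row0→col4 (cost 5), row1→col2 (cost 11), row2→col3 (cost 2), row3→col1 (cost 2), row4→col0 (cost 6)
total = 5 + 11 + 2 + 2 + 6 = 26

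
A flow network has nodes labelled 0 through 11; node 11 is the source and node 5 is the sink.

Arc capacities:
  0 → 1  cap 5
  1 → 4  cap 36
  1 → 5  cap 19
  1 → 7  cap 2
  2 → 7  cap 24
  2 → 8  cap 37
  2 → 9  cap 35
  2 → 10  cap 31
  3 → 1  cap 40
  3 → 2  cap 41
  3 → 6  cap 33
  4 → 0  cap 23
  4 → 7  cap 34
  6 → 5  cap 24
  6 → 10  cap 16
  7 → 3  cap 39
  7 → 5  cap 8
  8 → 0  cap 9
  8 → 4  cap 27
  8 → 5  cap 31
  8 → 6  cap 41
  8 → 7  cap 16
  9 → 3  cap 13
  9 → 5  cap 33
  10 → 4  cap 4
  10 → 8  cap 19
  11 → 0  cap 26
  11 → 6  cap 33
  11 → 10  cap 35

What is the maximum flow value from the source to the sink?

augment #1: 11→6→5 bottleneck 24, total now 24
augment #2: 11→0→1→5 bottleneck 5, total now 29
augment #3: 11→10→8→5 bottleneck 19, total now 48
augment #4: 11→10→4→7→5 bottleneck 4, total now 52

Maximum flow value: 52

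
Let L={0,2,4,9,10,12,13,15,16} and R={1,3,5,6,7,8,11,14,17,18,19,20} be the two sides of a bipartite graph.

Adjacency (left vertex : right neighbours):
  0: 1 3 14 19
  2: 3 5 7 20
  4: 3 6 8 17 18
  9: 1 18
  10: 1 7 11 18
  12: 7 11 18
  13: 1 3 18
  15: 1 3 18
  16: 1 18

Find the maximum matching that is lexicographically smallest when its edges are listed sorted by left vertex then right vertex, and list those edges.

|M| = 8 (so the lex-smallest maximum matching has 8 edges)
process left vertices in ascending order; for each, take the smallest-labelled available neighbour that still permits 8 edges overall, or leave it unmatched if none does
lex-smallest matching: {0-14, 2-5, 4-6, 9-1, 10-7, 12-11, 13-3, 15-18}

Lex-smallest maximum matching: {(0,14), (2,5), (4,6), (9,1), (10,7), (12,11), (13,3), (15,18)}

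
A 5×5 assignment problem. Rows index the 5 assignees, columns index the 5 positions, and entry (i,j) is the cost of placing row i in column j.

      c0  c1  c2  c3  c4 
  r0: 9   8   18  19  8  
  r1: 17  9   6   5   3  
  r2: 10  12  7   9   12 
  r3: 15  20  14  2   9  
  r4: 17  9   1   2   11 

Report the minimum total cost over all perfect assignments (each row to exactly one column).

Minimum assignment cost: 24

optimal assignment: row0→col1 (cost 8), row1→col4 (cost 3), row2→col0 (cost 10), row3→col3 (cost 2), row4→col2 (cost 1)
total = 8 + 3 + 10 + 2 + 1 = 24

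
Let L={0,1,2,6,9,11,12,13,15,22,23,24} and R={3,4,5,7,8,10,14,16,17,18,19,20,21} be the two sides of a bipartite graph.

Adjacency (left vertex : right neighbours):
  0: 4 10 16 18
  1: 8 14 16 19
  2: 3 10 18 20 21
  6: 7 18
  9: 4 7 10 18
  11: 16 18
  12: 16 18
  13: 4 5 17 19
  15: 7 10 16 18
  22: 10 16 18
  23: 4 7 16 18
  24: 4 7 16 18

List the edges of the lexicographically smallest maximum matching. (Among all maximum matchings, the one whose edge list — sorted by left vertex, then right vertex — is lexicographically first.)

|M| = 8 (so the lex-smallest maximum matching has 8 edges)
process left vertices in ascending order; for each, take the smallest-labelled available neighbour that still permits 8 edges overall, or leave it unmatched if none does
lex-smallest matching: {0-4, 1-8, 2-3, 6-7, 9-10, 11-16, 12-18, 13-5}

Lex-smallest maximum matching: {(0,4), (1,8), (2,3), (6,7), (9,10), (11,16), (12,18), (13,5)}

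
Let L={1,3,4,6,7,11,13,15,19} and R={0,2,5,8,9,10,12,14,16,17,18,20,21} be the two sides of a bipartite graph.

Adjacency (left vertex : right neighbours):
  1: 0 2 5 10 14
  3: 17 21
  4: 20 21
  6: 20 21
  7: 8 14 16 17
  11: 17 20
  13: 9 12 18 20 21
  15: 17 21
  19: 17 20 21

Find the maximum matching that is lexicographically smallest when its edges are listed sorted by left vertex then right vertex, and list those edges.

|M| = 6 (so the lex-smallest maximum matching has 6 edges)
process left vertices in ascending order; for each, take the smallest-labelled available neighbour that still permits 6 edges overall, or leave it unmatched if none does
lex-smallest matching: {1-0, 3-17, 4-20, 6-21, 7-8, 13-9}

Lex-smallest maximum matching: {(1,0), (3,17), (4,20), (6,21), (7,8), (13,9)}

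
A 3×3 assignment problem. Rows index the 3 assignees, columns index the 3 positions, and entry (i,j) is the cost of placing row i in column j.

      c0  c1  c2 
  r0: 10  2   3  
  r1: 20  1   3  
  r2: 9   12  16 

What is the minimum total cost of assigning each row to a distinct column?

optimal assignment: row0→col2 (cost 3), row1→col1 (cost 1), row2→col0 (cost 9)
total = 3 + 1 + 9 = 13

Minimum assignment cost: 13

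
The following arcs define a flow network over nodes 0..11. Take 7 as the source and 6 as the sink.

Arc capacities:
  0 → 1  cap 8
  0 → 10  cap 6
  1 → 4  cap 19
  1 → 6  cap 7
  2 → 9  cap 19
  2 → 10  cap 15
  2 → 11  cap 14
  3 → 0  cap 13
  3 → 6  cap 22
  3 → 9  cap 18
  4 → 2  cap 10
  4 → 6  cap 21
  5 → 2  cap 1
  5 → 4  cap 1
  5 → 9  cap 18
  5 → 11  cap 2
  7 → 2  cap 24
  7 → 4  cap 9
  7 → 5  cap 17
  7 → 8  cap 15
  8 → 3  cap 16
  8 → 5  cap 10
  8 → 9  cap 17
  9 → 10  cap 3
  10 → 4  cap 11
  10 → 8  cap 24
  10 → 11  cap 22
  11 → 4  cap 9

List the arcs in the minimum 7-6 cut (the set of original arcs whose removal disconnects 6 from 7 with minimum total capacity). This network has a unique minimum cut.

Min-cut arcs: {(4,6), (8,3)} (total capacity 37)

augment #1: 7→4→6 push 9
augment #2: 7→5→4→6 push 1
augment #3: 7→8→3→6 push 15
augment #4: 7→2→10→4→6 push 11
augment #5: 7→2→10→8→3→6 push 1
max flow = 37; residual-reachable set from 7 gives S-side
cut edges (S→T): {(4,6), (8,3)} total cap 37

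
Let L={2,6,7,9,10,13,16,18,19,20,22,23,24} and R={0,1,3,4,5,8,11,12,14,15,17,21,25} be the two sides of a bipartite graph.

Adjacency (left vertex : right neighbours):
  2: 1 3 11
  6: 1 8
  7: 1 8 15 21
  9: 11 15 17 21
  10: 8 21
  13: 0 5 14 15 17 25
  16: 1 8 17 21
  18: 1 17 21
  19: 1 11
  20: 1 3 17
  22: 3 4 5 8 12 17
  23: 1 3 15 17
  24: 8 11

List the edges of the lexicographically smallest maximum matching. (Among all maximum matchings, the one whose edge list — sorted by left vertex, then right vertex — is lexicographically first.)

|M| = 9 (so the lex-smallest maximum matching has 9 edges)
process left vertices in ascending order; for each, take the smallest-labelled available neighbour that still permits 9 edges overall, or leave it unmatched if none does
lex-smallest matching: {2-1, 6-8, 7-15, 9-11, 10-21, 13-0, 16-17, 20-3, 22-4}

Lex-smallest maximum matching: {(2,1), (6,8), (7,15), (9,11), (10,21), (13,0), (16,17), (20,3), (22,4)}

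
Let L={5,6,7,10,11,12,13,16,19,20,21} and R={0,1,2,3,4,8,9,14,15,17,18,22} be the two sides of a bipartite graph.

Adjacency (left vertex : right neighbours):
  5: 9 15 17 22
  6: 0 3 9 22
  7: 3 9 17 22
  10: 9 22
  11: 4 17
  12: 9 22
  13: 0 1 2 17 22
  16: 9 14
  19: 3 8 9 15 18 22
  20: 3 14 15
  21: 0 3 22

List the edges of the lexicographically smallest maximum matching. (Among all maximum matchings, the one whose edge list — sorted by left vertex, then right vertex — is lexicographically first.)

|M| = 10 (so the lex-smallest maximum matching has 10 edges)
process left vertices in ascending order; for each, take the smallest-labelled available neighbour that still permits 10 edges overall, or leave it unmatched if none does
lex-smallest matching: {5-9, 6-0, 7-17, 10-22, 11-4, 13-1, 16-14, 19-8, 20-15, 21-3}

Lex-smallest maximum matching: {(5,9), (6,0), (7,17), (10,22), (11,4), (13,1), (16,14), (19,8), (20,15), (21,3)}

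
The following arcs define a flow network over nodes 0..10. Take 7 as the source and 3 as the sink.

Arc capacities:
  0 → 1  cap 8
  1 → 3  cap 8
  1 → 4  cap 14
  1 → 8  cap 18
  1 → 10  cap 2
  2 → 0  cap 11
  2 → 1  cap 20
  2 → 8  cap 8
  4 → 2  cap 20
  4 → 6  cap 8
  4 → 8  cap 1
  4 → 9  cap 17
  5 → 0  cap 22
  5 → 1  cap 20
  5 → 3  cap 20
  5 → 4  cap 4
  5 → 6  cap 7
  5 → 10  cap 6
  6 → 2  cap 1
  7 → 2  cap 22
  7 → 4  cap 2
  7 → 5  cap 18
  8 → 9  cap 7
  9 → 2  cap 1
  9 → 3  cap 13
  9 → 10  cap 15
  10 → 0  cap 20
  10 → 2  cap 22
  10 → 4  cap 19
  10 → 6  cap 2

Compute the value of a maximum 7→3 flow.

Maximum flow value: 39

augment #1: 7→5→3 bottleneck 18, total now 18
augment #2: 7→2→1→3 bottleneck 8, total now 26
augment #3: 7→4→9→3 bottleneck 2, total now 28
augment #4: 7→2→8→9→3 bottleneck 7, total now 35
augment #5: 7→2→1→4→9→3 bottleneck 4, total now 39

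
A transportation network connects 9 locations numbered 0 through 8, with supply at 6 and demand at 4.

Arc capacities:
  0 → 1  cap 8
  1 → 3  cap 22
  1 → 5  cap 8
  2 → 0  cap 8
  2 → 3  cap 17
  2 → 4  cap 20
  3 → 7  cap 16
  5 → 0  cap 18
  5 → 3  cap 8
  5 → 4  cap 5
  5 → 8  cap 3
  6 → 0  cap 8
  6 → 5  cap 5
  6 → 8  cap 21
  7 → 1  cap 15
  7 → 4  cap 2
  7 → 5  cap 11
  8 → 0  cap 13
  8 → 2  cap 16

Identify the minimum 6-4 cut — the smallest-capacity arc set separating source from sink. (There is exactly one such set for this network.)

Min-cut arcs: {(5,4), (7,4), (8,2)} (total capacity 23)

augment #1: 6→5→4 push 5
augment #2: 6→8→2→4 push 16
augment #3: 6→0→1→3→7→4 push 2
max flow = 23; residual-reachable set from 6 gives S-side
cut edges (S→T): {(5,4), (7,4), (8,2)} total cap 23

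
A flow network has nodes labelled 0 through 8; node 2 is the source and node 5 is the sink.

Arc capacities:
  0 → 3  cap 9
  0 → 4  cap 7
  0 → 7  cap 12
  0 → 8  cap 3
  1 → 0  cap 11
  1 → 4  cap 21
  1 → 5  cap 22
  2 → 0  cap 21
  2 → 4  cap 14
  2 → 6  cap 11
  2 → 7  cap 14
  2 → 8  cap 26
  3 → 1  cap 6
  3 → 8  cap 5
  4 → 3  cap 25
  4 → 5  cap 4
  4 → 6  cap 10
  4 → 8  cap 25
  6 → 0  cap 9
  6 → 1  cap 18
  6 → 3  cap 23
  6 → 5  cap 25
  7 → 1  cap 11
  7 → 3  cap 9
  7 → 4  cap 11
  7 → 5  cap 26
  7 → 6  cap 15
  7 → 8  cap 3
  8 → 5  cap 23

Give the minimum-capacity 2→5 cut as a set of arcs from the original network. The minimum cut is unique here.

Min-cut arcs: {(0,7), (2,6), (2,7), (3,1), (4,5), (4,6), (8,5)} (total capacity 80)

augment #1: 2→4→5 push 4
augment #2: 2→6→5 push 11
augment #3: 2→7→5 push 14
augment #4: 2→8→5 push 23
augment #5: 2→0→7→5 push 12
augment #6: 2→4→6→5 push 10
augment #7: 2→0→3→1→5 push 6
max flow = 80; residual-reachable set from 2 gives S-side
cut edges (S→T): {(0,7), (2,6), (2,7), (3,1), (4,5), (4,6), (8,5)} total cap 80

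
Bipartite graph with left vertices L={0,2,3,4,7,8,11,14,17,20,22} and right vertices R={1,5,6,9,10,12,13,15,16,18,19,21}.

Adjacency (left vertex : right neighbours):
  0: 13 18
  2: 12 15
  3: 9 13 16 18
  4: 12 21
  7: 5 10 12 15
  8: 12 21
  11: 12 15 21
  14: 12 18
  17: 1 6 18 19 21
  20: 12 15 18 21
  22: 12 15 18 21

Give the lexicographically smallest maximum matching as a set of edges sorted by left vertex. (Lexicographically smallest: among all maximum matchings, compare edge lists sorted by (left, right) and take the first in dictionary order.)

|M| = 8 (so the lex-smallest maximum matching has 8 edges)
process left vertices in ascending order; for each, take the smallest-labelled available neighbour that still permits 8 edges overall, or leave it unmatched if none does
lex-smallest matching: {0-13, 2-12, 3-9, 4-21, 7-5, 11-15, 14-18, 17-1}

Lex-smallest maximum matching: {(0,13), (2,12), (3,9), (4,21), (7,5), (11,15), (14,18), (17,1)}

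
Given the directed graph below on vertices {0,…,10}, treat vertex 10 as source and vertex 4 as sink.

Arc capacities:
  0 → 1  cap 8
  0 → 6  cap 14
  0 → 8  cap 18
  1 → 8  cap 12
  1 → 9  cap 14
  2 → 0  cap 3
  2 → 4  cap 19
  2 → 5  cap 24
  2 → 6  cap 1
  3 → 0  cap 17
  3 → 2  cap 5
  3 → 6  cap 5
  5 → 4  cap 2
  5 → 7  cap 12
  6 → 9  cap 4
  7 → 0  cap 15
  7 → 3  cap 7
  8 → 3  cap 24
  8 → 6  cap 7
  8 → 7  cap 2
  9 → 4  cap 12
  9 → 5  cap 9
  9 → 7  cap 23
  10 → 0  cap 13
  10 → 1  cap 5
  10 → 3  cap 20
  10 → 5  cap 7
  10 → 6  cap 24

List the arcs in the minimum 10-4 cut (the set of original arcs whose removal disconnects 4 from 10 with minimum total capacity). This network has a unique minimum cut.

Min-cut arcs: {(3,2), (5,4), (9,4)} (total capacity 19)

augment #1: 10→5→4 push 2
augment #2: 10→1→9→4 push 5
augment #3: 10→3→2→4 push 5
augment #4: 10→6→9→4 push 4
augment #5: 10→0→1→9→4 push 3
max flow = 19; residual-reachable set from 10 gives S-side
cut edges (S→T): {(3,2), (5,4), (9,4)} total cap 19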